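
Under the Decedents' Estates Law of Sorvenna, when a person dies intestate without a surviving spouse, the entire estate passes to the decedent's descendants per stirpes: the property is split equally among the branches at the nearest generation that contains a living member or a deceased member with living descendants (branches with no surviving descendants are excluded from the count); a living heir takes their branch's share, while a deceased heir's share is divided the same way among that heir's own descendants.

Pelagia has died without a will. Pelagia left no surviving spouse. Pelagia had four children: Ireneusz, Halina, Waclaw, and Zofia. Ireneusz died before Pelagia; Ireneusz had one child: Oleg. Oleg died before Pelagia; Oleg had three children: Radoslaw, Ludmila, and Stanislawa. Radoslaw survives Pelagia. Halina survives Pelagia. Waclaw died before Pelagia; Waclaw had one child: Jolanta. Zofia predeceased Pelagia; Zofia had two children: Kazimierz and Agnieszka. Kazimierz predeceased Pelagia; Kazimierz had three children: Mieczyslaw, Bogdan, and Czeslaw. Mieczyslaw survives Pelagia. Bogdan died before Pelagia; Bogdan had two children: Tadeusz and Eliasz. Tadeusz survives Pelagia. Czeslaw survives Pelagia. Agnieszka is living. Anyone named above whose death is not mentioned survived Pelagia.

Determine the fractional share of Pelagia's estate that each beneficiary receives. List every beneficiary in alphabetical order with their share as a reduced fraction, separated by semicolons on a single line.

Agnieszka 1/8; Czeslaw 1/24; Eliasz 1/48; Halina 1/4; Jolanta 1/4; Ludmila 1/12; Mieczyslaw 1/24; Radoslaw 1/12; Stanislawa 1/12; Tadeusz 1/48

There is no surviving spouse, so the entire estate passes to Pelagia's descendants per stirpes.
The estate is divided into 4 equal shares of 1/4 among Ireneusz, Halina, Waclaw, Zofia.
Ireneusz predeceased; the 1/4 allotted to Ireneusz's branch passes to Ireneusz's issue by representation.
Oleg's line is the sole branch at this level, so the full 1/4 passes to Oleg's issue by representation.
The 1/4 is divided into 3 equal shares of 1/12 among Radoslaw, Ludmila, Stanislawa.
Radoslaw is living and takes 1/12.
Ludmila is living and takes 1/12.
Stanislawa is living and takes 1/12.
Halina is living and takes 1/4.
Waclaw predeceased; the 1/4 allotted to Waclaw's branch passes to Waclaw's issue by representation.
Jolanta is the sole taker at this level and receives the full 1/4.
Zofia predeceased; the 1/4 allotted to Zofia's branch passes to Zofia's issue by representation.
The 1/4 is divided into 2 equal shares of 1/8 among Kazimierz, Agnieszka.
Kazimierz predeceased; the 1/8 allotted to Kazimierz's branch passes to Kazimierz's issue by representation.
The 1/8 is divided into 3 equal shares of 1/24 among Mieczyslaw, Bogdan, Czeslaw.
Mieczyslaw is living and takes 1/24.
Bogdan predeceased; the 1/24 allotted to Bogdan's branch passes to Bogdan's issue by representation.
The 1/24 is divided into 2 equal shares of 1/48 among Tadeusz, Eliasz.
Tadeusz is living and takes 1/48.
Eliasz is living and takes 1/48.
Czeslaw is living and takes 1/24.
Agnieszka is living and takes 1/8.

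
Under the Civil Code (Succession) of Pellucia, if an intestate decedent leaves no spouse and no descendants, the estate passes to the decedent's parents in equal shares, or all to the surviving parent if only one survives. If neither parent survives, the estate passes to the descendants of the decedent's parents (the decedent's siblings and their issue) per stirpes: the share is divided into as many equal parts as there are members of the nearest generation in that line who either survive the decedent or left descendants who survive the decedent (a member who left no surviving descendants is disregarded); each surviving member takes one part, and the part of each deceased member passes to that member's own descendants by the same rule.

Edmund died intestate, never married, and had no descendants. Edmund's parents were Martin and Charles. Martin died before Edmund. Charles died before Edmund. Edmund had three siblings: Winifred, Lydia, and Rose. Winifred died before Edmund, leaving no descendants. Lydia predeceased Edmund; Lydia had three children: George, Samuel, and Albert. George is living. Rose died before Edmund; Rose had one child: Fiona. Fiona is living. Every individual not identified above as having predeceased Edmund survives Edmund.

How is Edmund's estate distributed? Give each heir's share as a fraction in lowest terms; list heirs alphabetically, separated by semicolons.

Neither parent survives and there are no descendants, so the estate passes to Edmund's siblings and their issue per stirpes.
Winifred left no surviving issue, so that branch lapses and is disregarded.
The estate is divided into 2 equal shares of 1/2 among Lydia, Rose.
Lydia predeceased; the 1/2 allotted to Lydia's branch passes to Lydia's issue by representation.
The 1/2 is divided into 3 equal shares of 1/6 among George, Samuel, Albert.
George is living and takes 1/6.
Samuel is living and takes 1/6.
Albert is living and takes 1/6.
Rose predeceased; the 1/2 allotted to Rose's branch passes to Rose's issue by representation.
Fiona is the sole taker at this level and receives the full 1/2.

Albert 1/6; Fiona 1/2; George 1/6; Samuel 1/6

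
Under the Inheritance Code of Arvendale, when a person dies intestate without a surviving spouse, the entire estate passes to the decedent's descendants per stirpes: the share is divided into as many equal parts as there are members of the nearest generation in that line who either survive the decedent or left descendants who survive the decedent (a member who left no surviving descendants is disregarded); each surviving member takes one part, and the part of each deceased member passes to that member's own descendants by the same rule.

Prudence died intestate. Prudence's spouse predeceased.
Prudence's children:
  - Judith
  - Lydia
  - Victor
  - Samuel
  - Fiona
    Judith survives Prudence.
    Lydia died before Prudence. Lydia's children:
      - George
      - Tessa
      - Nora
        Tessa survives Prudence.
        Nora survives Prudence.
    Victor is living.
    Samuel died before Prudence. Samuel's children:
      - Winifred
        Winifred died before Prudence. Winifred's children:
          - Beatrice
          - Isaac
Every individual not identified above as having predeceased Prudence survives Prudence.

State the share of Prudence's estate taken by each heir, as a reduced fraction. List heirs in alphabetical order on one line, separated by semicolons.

There is no surviving spouse, so the entire estate passes to Prudence's descendants per stirpes.
The estate is divided into 5 equal shares of 1/5 among Judith, Lydia, Victor, Samuel, Fiona.
Judith is living and takes 1/5.
Lydia predeceased; the 1/5 allotted to Lydia's branch passes to Lydia's issue by representation.
The 1/5 is divided into 3 equal shares of 1/15 among George, Tessa, Nora.
George is living and takes 1/15.
Tessa is living and takes 1/15.
Nora is living and takes 1/15.
Victor is living and takes 1/5.
Samuel predeceased; the 1/5 allotted to Samuel's branch passes to Samuel's issue by representation.
Winifred's line is the sole branch at this level, so the full 1/5 passes to Winifred's issue by representation.
The 1/5 is divided into 2 equal shares of 1/10 among Beatrice, Isaac.
Beatrice is living and takes 1/10.
Isaac is living and takes 1/10.
Fiona is living and takes 1/5.

Beatrice 1/10; Fiona 1/5; George 1/15; Isaac 1/10; Judith 1/5; Nora 1/15; Tessa 1/15; Victor 1/5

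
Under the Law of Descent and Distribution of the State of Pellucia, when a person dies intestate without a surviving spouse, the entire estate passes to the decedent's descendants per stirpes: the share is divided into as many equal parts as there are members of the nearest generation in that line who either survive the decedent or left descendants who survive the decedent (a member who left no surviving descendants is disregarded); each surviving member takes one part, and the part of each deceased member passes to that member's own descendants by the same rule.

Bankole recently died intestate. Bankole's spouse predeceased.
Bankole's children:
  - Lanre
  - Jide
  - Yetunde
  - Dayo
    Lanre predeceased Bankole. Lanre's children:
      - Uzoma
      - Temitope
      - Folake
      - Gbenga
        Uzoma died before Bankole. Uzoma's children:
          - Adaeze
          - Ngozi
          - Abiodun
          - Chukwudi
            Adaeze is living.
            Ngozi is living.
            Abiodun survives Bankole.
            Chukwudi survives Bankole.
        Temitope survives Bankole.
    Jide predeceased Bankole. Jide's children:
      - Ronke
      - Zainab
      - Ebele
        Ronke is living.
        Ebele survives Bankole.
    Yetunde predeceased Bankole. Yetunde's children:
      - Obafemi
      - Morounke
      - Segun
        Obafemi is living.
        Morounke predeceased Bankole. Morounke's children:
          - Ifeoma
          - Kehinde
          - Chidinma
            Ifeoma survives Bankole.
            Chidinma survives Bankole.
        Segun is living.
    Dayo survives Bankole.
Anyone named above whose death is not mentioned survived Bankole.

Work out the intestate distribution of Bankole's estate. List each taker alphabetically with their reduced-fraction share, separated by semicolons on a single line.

There is no surviving spouse, so the entire estate passes to Bankole's descendants per stirpes.
The estate is divided into 4 equal shares of 1/4 among Lanre, Jide, Yetunde, Dayo.
Lanre predeceased; the 1/4 allotted to Lanre's branch passes to Lanre's issue by representation.
The 1/4 is divided into 4 equal shares of 1/16 among Uzoma, Temitope, Folake, Gbenga.
Uzoma predeceased; the 1/16 allotted to Uzoma's branch passes to Uzoma's issue by representation.
The 1/16 is divided into 4 equal shares of 1/64 among Adaeze, Ngozi, Abiodun, Chukwudi.
Adaeze is living and takes 1/64.
Ngozi is living and takes 1/64.
Abiodun is living and takes 1/64.
Chukwudi is living and takes 1/64.
Temitope is living and takes 1/16.
Folake is living and takes 1/16.
Gbenga is living and takes 1/16.
Jide predeceased; the 1/4 allotted to Jide's branch passes to Jide's issue by representation.
The 1/4 is divided into 3 equal shares of 1/12 among Ronke, Zainab, Ebele.
Ronke is living and takes 1/12.
Zainab is living and takes 1/12.
Ebele is living and takes 1/12.
Yetunde predeceased; the 1/4 allotted to Yetunde's branch passes to Yetunde's issue by representation.
The 1/4 is divided into 3 equal shares of 1/12 among Obafemi, Morounke, Segun.
Obafemi is living and takes 1/12.
Morounke predeceased; the 1/12 allotted to Morounke's branch passes to Morounke's issue by representation.
The 1/12 is divided into 3 equal shares of 1/36 among Ifeoma, Kehinde, Chidinma.
Ifeoma is living and takes 1/36.
Kehinde is living and takes 1/36.
Chidinma is living and takes 1/36.
Segun is living and takes 1/12.
Dayo is living and takes 1/4.

Abiodun 1/64; Adaeze 1/64; Chidinma 1/36; Chukwudi 1/64; Dayo 1/4; Ebele 1/12; Folake 1/16; Gbenga 1/16; Ifeoma 1/36; Kehinde 1/36; Ngozi 1/64; Obafemi 1/12; Ronke 1/12; Segun 1/12; Temitope 1/16; Zainab 1/12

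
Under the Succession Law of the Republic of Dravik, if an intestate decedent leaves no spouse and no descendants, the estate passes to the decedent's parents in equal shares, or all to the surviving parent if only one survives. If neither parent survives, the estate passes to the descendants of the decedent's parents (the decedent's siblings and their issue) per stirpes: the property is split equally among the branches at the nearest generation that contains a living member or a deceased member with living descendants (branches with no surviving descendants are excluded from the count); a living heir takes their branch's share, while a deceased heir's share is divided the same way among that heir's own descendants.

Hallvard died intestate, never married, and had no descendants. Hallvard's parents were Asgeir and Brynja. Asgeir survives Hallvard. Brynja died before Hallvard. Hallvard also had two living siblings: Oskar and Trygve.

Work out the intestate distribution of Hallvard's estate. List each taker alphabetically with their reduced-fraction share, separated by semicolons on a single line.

Asgeir 1

Only one parent, Asgeir, survives, so Asgeir takes the entire estate. The siblings take nothing because a surviving parent has priority.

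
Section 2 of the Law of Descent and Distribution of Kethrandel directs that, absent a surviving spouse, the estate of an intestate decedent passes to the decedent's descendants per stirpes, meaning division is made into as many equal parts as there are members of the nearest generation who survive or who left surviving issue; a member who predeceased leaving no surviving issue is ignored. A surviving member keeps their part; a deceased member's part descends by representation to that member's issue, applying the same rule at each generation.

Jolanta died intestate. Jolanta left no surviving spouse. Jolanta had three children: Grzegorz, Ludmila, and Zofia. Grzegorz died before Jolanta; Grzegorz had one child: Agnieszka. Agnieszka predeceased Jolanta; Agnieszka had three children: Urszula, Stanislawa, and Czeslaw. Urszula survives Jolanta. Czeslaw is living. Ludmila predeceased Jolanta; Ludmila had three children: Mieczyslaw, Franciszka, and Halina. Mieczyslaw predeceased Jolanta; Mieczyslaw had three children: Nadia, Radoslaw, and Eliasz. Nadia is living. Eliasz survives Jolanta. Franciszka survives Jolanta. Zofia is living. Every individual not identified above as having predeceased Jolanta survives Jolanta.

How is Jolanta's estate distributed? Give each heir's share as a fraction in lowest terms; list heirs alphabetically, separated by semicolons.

Czeslaw 1/9; Eliasz 1/27; Franciszka 1/9; Halina 1/9; Nadia 1/27; Radoslaw 1/27; Stanislawa 1/9; Urszula 1/9; Zofia 1/3

There is no surviving spouse, so the entire estate passes to Jolanta's descendants per stirpes.
The estate is divided into 3 equal shares of 1/3 among Grzegorz, Ludmila, Zofia.
Grzegorz predeceased; the 1/3 allotted to Grzegorz's branch passes to Grzegorz's issue by representation.
Agnieszka's line is the sole branch at this level, so the full 1/3 passes to Agnieszka's issue by representation.
The 1/3 is divided into 3 equal shares of 1/9 among Urszula, Stanislawa, Czeslaw.
Urszula is living and takes 1/9.
Stanislawa is living and takes 1/9.
Czeslaw is living and takes 1/9.
Ludmila predeceased; the 1/3 allotted to Ludmila's branch passes to Ludmila's issue by representation.
The 1/3 is divided into 3 equal shares of 1/9 among Mieczyslaw, Franciszka, Halina.
Mieczyslaw predeceased; the 1/9 allotted to Mieczyslaw's branch passes to Mieczyslaw's issue by representation.
The 1/9 is divided into 3 equal shares of 1/27 among Nadia, Radoslaw, Eliasz.
Nadia is living and takes 1/27.
Radoslaw is living and takes 1/27.
Eliasz is living and takes 1/27.
Franciszka is living and takes 1/9.
Halina is living and takes 1/9.
Zofia is living and takes 1/3.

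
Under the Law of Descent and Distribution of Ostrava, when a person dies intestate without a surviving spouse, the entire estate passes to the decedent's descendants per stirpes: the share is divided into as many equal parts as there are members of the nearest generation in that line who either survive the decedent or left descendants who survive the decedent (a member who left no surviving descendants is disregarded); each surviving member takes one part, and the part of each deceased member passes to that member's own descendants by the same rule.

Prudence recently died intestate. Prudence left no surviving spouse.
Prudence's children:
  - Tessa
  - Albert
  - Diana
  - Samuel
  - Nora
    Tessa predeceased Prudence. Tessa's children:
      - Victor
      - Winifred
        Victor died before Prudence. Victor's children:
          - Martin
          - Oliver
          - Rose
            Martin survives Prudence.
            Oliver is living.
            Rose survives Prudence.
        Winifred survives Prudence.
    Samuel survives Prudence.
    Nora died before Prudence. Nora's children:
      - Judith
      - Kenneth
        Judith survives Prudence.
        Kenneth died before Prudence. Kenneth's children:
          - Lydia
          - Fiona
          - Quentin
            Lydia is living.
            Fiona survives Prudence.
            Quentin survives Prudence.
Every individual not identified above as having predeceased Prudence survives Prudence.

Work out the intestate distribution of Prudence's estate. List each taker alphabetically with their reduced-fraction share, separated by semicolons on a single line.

There is no surviving spouse, so the entire estate passes to Prudence's descendants per stirpes.
The estate is divided into 5 equal shares of 1/5 among Tessa, Albert, Diana, Samuel, Nora.
Tessa predeceased; the 1/5 allotted to Tessa's branch passes to Tessa's issue by representation.
The 1/5 is divided into 2 equal shares of 1/10 among Victor, Winifred.
Victor predeceased; the 1/10 allotted to Victor's branch passes to Victor's issue by representation.
The 1/10 is divided into 3 equal shares of 1/30 among Martin, Oliver, Rose.
Martin is living and takes 1/30.
Oliver is living and takes 1/30.
Rose is living and takes 1/30.
Winifred is living and takes 1/10.
Albert is living and takes 1/5.
Diana is living and takes 1/5.
Samuel is living and takes 1/5.
Nora predeceased; the 1/5 allotted to Nora's branch passes to Nora's issue by representation.
The 1/5 is divided into 2 equal shares of 1/10 among Judith, Kenneth.
Judith is living and takes 1/10.
Kenneth predeceased; the 1/10 allotted to Kenneth's branch passes to Kenneth's issue by representation.
The 1/10 is divided into 3 equal shares of 1/30 among Lydia, Fiona, Quentin.
Lydia is living and takes 1/30.
Fiona is living and takes 1/30.
Quentin is living and takes 1/30.

Albert 1/5; Diana 1/5; Fiona 1/30; Judith 1/10; Lydia 1/30; Martin 1/30; Oliver 1/30; Quentin 1/30; Rose 1/30; Samuel 1/5; Winifred 1/10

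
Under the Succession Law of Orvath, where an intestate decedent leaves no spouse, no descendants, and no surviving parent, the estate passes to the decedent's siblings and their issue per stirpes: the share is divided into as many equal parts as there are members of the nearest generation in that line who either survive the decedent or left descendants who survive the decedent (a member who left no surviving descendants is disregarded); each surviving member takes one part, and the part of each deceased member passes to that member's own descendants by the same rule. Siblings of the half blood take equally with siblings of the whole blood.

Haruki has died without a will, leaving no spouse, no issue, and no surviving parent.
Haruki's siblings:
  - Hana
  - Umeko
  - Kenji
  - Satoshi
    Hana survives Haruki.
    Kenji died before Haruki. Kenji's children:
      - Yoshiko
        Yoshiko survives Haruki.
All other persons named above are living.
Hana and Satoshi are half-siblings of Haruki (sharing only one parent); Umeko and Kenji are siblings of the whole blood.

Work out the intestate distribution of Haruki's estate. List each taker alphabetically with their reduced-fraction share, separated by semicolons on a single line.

Hana 1/4; Satoshi 1/4; Umeko 1/4; Yoshiko 1/4

No spouse, descendants, or parent survives, so the estate passes to Haruki's siblings per stirpes.
Half-blood and whole-blood siblings take equally under the stated rule.
The estate is divided into 4 equal shares of 1/4 among Hana, Umeko, Kenji, Satoshi.
Hana is living and takes 1/4.
Umeko is living and takes 1/4.
Kenji predeceased; the 1/4 allotted to Kenji's branch passes to Kenji's issue by representation.
Yoshiko is the sole taker at this level and receives the full 1/4.
Satoshi is living and takes 1/4.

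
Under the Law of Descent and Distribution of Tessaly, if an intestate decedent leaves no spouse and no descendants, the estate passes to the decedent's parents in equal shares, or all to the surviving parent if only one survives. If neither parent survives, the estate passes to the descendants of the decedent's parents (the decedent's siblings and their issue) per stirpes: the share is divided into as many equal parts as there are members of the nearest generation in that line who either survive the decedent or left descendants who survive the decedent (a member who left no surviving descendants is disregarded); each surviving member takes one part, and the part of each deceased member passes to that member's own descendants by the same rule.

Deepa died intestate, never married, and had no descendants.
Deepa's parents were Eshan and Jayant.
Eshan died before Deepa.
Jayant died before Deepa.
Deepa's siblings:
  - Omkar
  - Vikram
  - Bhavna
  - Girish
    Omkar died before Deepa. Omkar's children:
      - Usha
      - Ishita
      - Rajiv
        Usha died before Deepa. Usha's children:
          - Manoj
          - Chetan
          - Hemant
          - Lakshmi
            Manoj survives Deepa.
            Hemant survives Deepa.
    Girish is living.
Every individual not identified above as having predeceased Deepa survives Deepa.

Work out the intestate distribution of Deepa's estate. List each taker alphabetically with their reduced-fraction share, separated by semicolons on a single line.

Neither parent survives and there are no descendants, so the estate passes to Deepa's siblings and their issue per stirpes.
The estate is divided into 4 equal shares of 1/4 among Omkar, Vikram, Bhavna, Girish.
Omkar predeceased; the 1/4 allotted to Omkar's branch passes to Omkar's issue by representation.
The 1/4 is divided into 3 equal shares of 1/12 among Usha, Ishita, Rajiv.
Usha predeceased; the 1/12 allotted to Usha's branch passes to Usha's issue by representation.
The 1/12 is divided into 4 equal shares of 1/48 among Manoj, Chetan, Hemant, Lakshmi.
Manoj is living and takes 1/48.
Chetan is living and takes 1/48.
Hemant is living and takes 1/48.
Lakshmi is living and takes 1/48.
Ishita is living and takes 1/12.
Rajiv is living and takes 1/12.
Vikram is living and takes 1/4.
Bhavna is living and takes 1/4.
Girish is living and takes 1/4.

Bhavna 1/4; Chetan 1/48; Girish 1/4; Hemant 1/48; Ishita 1/12; Lakshmi 1/48; Manoj 1/48; Rajiv 1/12; Vikram 1/4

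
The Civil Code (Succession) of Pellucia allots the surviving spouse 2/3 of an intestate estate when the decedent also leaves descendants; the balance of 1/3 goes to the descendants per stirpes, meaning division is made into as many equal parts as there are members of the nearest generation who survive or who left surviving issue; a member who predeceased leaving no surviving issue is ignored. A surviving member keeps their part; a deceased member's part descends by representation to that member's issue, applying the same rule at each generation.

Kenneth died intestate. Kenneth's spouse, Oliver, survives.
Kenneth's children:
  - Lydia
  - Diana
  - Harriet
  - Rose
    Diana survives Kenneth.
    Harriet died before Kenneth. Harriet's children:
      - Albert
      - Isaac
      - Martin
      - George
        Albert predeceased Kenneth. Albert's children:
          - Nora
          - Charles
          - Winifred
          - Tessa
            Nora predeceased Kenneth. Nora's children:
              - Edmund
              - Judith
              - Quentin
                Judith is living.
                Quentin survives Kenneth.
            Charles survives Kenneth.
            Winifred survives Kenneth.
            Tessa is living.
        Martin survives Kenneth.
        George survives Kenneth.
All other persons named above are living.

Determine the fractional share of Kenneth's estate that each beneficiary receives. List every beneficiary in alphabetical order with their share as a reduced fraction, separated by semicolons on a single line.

Oliver, as surviving spouse, takes 2/3.
The remaining 1/3 passes to Kenneth's descendants per stirpes.
The 1/3 is divided into 4 equal shares of 1/12 among Lydia, Diana, Harriet, Rose.
Lydia is living and takes 1/12.
Diana is living and takes 1/12.
Harriet predeceased; the 1/12 allotted to Harriet's branch passes to Harriet's issue by representation.
The 1/12 is divided into 4 equal shares of 1/48 among Albert, Isaac, Martin, George.
Albert predeceased; the 1/48 allotted to Albert's branch passes to Albert's issue by representation.
The 1/48 is divided into 4 equal shares of 1/192 among Nora, Charles, Winifred, Tessa.
Nora predeceased; the 1/192 allotted to Nora's branch passes to Nora's issue by representation.
The 1/192 is divided into 3 equal shares of 1/576 among Edmund, Judith, Quentin.
Edmund is living and takes 1/576.
Judith is living and takes 1/576.
Quentin is living and takes 1/576.
Charles is living and takes 1/192.
Winifred is living and takes 1/192.
Tessa is living and takes 1/192.
Isaac is living and takes 1/48.
Martin is living and takes 1/48.
George is living and takes 1/48.
Rose is living and takes 1/12.

Charles 1/192; Diana 1/12; Edmund 1/576; George 1/48; Isaac 1/48; Judith 1/576; Lydia 1/12; Martin 1/48; Oliver 2/3; Quentin 1/576; Rose 1/12; Tessa 1/192; Winifred 1/192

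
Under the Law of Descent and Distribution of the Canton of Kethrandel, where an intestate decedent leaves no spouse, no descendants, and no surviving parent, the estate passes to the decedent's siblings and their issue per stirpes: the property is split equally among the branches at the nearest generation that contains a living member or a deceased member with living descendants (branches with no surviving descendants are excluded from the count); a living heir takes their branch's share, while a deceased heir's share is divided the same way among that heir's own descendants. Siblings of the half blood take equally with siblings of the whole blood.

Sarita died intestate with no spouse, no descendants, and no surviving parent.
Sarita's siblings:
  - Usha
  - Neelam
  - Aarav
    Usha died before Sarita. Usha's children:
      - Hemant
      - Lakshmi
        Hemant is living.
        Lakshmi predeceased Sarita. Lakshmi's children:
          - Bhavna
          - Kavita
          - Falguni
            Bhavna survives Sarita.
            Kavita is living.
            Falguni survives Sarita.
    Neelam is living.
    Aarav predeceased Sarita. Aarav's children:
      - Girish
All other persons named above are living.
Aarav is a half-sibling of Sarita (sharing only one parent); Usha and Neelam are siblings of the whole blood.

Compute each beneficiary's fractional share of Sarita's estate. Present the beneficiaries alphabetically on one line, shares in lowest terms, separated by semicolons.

Bhavna 1/18; Falguni 1/18; Girish 1/3; Hemant 1/6; Kavita 1/18; Neelam 1/3

No spouse, descendants, or parent survives, so the estate passes to Sarita's siblings per stirpes.
Half-blood and whole-blood siblings take equally under the stated rule.
The estate is divided into 3 equal shares of 1/3 among Usha, Neelam, Aarav.
Usha predeceased; the 1/3 allotted to Usha's branch passes to Usha's issue by representation.
The 1/3 is divided into 2 equal shares of 1/6 among Hemant, Lakshmi.
Hemant is living and takes 1/6.
Lakshmi predeceased; the 1/6 allotted to Lakshmi's branch passes to Lakshmi's issue by representation.
The 1/6 is divided into 3 equal shares of 1/18 among Bhavna, Kavita, Falguni.
Bhavna is living and takes 1/18.
Kavita is living and takes 1/18.
Falguni is living and takes 1/18.
Neelam is living and takes 1/3.
Aarav predeceased; the 1/3 allotted to Aarav's branch passes to Aarav's issue by representation.
Girish is the sole taker at this level and receives the full 1/3.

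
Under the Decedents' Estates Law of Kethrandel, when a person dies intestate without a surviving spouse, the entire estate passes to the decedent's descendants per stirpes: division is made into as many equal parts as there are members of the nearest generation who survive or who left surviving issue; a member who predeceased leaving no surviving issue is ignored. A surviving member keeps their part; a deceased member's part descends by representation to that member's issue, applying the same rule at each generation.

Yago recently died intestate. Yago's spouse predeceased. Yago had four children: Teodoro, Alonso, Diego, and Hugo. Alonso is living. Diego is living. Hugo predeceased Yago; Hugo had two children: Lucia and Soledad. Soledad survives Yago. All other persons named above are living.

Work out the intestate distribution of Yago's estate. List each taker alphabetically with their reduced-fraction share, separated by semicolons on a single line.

There is no surviving spouse, so the entire estate passes to Yago's descendants per stirpes.
The estate is divided into 4 equal shares of 1/4 among Teodoro, Alonso, Diego, Hugo.
Teodoro is living and takes 1/4.
Alonso is living and takes 1/4.
Diego is living and takes 1/4.
Hugo predeceased; the 1/4 allotted to Hugo's branch passes to Hugo's issue by representation.
The 1/4 is divided into 2 equal shares of 1/8 among Lucia, Soledad.
Lucia is living and takes 1/8.
Soledad is living and takes 1/8.

Alonso 1/4; Diego 1/4; Lucia 1/8; Soledad 1/8; Teodoro 1/4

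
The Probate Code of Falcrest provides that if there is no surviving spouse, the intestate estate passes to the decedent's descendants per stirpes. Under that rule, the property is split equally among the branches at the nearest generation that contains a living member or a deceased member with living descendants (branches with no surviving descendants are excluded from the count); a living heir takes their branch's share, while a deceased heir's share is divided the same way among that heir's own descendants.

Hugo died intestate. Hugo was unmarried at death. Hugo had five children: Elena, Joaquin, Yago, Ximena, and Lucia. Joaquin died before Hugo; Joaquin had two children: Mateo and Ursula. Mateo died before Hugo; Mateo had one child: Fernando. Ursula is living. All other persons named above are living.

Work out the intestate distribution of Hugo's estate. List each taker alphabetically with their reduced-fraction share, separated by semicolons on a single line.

There is no surviving spouse, so the entire estate passes to Hugo's descendants per stirpes.
The estate is divided into 5 equal shares of 1/5 among Elena, Joaquin, Yago, Ximena, Lucia.
Elena is living and takes 1/5.
Joaquin predeceased; the 1/5 allotted to Joaquin's branch passes to Joaquin's issue by representation.
The 1/5 is divided into 2 equal shares of 1/10 among Mateo, Ursula.
Mateo predeceased; the 1/10 allotted to Mateo's branch passes to Mateo's issue by representation.
Fernando is the sole taker at this level and receives the full 1/10.
Ursula is living and takes 1/10.
Yago is living and takes 1/5.
Ximena is living and takes 1/5.
Lucia is living and takes 1/5.

Elena 1/5; Fernando 1/10; Lucia 1/5; Ursula 1/10; Ximena 1/5; Yago 1/5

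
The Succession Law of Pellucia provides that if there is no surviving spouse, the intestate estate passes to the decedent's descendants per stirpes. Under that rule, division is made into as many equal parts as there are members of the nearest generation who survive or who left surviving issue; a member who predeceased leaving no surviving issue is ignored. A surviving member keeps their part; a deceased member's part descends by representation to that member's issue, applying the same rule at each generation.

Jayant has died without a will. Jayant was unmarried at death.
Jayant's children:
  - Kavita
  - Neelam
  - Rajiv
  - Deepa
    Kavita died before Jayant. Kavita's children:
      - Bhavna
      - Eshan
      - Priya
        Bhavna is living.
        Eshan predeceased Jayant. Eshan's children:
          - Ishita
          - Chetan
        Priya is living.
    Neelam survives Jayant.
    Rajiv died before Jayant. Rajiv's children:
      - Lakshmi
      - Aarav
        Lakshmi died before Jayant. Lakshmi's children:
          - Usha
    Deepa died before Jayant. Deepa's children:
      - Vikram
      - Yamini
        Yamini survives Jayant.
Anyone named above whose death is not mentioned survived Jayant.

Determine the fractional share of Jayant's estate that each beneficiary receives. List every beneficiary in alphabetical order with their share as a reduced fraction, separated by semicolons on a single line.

Aarav 1/8; Bhavna 1/12; Chetan 1/24; Ishita 1/24; Neelam 1/4; Priya 1/12; Usha 1/8; Vikram 1/8; Yamini 1/8

There is no surviving spouse, so the entire estate passes to Jayant's descendants per stirpes.
The estate is divided into 4 equal shares of 1/4 among Kavita, Neelam, Rajiv, Deepa.
Kavita predeceased; the 1/4 allotted to Kavita's branch passes to Kavita's issue by representation.
The 1/4 is divided into 3 equal shares of 1/12 among Bhavna, Eshan, Priya.
Bhavna is living and takes 1/12.
Eshan predeceased; the 1/12 allotted to Eshan's branch passes to Eshan's issue by representation.
The 1/12 is divided into 2 equal shares of 1/24 among Ishita, Chetan.
Ishita is living and takes 1/24.
Chetan is living and takes 1/24.
Priya is living and takes 1/12.
Neelam is living and takes 1/4.
Rajiv predeceased; the 1/4 allotted to Rajiv's branch passes to Rajiv's issue by representation.
The 1/4 is divided into 2 equal shares of 1/8 among Lakshmi, Aarav.
Lakshmi predeceased; the 1/8 allotted to Lakshmi's branch passes to Lakshmi's issue by representation.
Usha is the sole taker at this level and receives the full 1/8.
Aarav is living and takes 1/8.
Deepa predeceased; the 1/4 allotted to Deepa's branch passes to Deepa's issue by representation.
The 1/4 is divided into 2 equal shares of 1/8 among Vikram, Yamini.
Vikram is living and takes 1/8.
Yamini is living and takes 1/8.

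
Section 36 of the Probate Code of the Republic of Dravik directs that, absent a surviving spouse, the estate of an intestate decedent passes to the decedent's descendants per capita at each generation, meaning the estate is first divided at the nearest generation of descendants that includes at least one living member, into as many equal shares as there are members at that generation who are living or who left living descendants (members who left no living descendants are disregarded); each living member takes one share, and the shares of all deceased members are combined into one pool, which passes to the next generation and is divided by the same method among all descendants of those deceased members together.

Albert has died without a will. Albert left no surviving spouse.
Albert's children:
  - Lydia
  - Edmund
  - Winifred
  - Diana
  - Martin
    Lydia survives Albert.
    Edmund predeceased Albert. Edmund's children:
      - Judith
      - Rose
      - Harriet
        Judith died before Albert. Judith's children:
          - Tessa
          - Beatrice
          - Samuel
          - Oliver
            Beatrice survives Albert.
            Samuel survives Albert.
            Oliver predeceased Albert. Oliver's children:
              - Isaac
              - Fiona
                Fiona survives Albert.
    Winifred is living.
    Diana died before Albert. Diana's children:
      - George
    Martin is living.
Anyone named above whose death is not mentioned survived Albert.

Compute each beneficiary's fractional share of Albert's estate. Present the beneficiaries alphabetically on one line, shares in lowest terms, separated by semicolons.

Beatrice 1/40; Fiona 1/80; George 1/10; Harriet 1/10; Isaac 1/80; Lydia 1/5; Martin 1/5; Rose 1/10; Samuel 1/40; Tessa 1/40; Winifred 1/5

There is no surviving spouse, so the entire estate passes to Albert's descendants per capita at each generation.
At generation 1 (Lydia, Edmund, Winifred, Diana, Martin) there are 5 shares of (1)/5 = 1/5 each.
Living: Lydia, Winifred, and Martin — each takes 1/5.
Deceased: Edmund and Diana. Their combined 2/5 is pooled and carried to generation 2.
At generation 2 (Judith, Rose, Harriet, George) there are 4 shares of (2/5)/4 = 1/10 each.
Living: Rose, Harriet, and George — each takes 1/10.
Deceased: Judith. That 1/10 share is carried to generation 3.
At generation 3 (Tessa, Beatrice, Samuel, Oliver) there are 4 shares of (1/10)/4 = 1/40 each.
Living: Tessa, Beatrice, and Samuel — each takes 1/40.
Deceased: Oliver. That 1/40 share is carried to generation 4.
At generation 4 (Isaac, Fiona) there are 2 shares of (1/40)/2 = 1/80 each.
Living: Isaac and Fiona — each takes 1/80.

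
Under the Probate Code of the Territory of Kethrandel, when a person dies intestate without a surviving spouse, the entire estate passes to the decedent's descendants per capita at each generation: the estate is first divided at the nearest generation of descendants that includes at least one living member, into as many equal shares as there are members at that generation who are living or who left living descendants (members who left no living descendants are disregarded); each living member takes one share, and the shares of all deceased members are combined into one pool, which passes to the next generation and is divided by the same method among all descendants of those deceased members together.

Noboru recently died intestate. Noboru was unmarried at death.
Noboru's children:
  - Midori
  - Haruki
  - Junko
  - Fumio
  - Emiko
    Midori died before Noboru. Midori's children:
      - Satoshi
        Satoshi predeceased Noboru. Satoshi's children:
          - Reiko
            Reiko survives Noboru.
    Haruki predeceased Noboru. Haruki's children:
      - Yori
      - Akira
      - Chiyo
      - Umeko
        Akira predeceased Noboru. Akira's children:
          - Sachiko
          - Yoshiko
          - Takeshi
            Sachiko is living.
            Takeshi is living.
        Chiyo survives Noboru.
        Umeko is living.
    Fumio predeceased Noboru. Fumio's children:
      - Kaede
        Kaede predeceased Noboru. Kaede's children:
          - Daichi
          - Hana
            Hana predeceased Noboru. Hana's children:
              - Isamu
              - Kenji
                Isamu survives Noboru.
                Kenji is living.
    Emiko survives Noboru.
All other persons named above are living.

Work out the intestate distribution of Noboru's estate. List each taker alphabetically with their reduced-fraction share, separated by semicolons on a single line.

Chiyo 1/10; Daichi 1/20; Emiko 1/5; Isamu 1/40; Junko 1/5; Kenji 1/40; Reiko 1/20; Sachiko 1/20; Takeshi 1/20; Umeko 1/10; Yori 1/10; Yoshiko 1/20

There is no surviving spouse, so the entire estate passes to Noboru's descendants per capita at each generation.
At generation 1 (Midori, Haruki, Junko, Fumio, Emiko) there are 5 shares of (1)/5 = 1/5 each.
Living: Junko and Emiko — each takes 1/5.
Deceased: Midori, Haruki, and Fumio. Their combined 3/5 is pooled and carried to generation 2.
At generation 2 (Satoshi, Yori, Akira, Chiyo, Umeko, Kaede) there are 6 shares of (3/5)/6 = 1/10 each.
Living: Yori, Chiyo, and Umeko — each takes 1/10.
Deceased: Satoshi, Akira, and Kaede. Their combined 3/10 is pooled and carried to generation 3.
At generation 3 (Reiko, Sachiko, Yoshiko, Takeshi, Daichi, Hana) there are 6 shares of (3/10)/6 = 1/20 each.
Living: Reiko, Sachiko, Yoshiko, Takeshi, and Daichi — each takes 1/20.
Deceased: Hana. That 1/20 share is carried to generation 4.
At generation 4 (Isamu, Kenji) there are 2 shares of (1/20)/2 = 1/40 each.
Living: Isamu and Kenji — each takes 1/40.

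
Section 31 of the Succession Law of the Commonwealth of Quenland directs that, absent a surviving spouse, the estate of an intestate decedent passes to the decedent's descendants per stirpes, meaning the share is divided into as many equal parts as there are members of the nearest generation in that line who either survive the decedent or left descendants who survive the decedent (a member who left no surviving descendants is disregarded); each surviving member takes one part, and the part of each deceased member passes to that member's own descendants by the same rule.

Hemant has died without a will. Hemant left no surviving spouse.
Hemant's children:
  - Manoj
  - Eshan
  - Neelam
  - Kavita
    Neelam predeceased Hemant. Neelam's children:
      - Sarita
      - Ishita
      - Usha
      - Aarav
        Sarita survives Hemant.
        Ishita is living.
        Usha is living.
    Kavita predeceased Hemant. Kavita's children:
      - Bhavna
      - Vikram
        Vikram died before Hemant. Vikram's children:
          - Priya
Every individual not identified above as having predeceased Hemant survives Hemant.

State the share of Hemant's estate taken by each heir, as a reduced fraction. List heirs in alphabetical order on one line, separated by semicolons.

There is no surviving spouse, so the entire estate passes to Hemant's descendants per stirpes.
The estate is divided into 4 equal shares of 1/4 among Manoj, Eshan, Neelam, Kavita.
Manoj is living and takes 1/4.
Eshan is living and takes 1/4.
Neelam predeceased; the 1/4 allotted to Neelam's branch passes to Neelam's issue by representation.
The 1/4 is divided into 4 equal shares of 1/16 among Sarita, Ishita, Usha, Aarav.
Sarita is living and takes 1/16.
Ishita is living and takes 1/16.
Usha is living and takes 1/16.
Aarav is living and takes 1/16.
Kavita predeceased; the 1/4 allotted to Kavita's branch passes to Kavita's issue by representation.
The 1/4 is divided into 2 equal shares of 1/8 among Bhavna, Vikram.
Bhavna is living and takes 1/8.
Vikram predeceased; the 1/8 allotted to Vikram's branch passes to Vikram's issue by representation.
Priya is the sole taker at this level and receives the full 1/8.

Aarav 1/16; Bhavna 1/8; Eshan 1/4; Ishita 1/16; Manoj 1/4; Priya 1/8; Sarita 1/16; Usha 1/16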